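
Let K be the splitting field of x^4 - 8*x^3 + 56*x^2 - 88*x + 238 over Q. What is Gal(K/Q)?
The polynomial is an irreducible quartic over Q and its discriminant is 4299982848, which is not a perfect square, so the Galois group is not contained in A_4. The resolvent cubic y^3 - 56*y^2 - 248*y + 30336 has exactly one rational root, so the Galois group is C_4 or D_4. The quartic becomes reducible over Q(sqrt(disc)), so the group is C_4.

C_4, the cyclic group of order 4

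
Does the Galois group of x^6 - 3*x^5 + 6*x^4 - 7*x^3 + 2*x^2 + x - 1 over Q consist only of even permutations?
The polynomial is irreducible of degree 6 over Q. Its discriminant is 810448, which is not a perfect square. A Galois group lies in the alternating group exactly when the discriminant is a square in Q, so the Galois group (S_4) is not contained in A_6.

No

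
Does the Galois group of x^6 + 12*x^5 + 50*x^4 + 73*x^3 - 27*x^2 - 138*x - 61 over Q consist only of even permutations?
Yes

The polynomial is irreducible of degree 6 over Q. Its discriminant is 30991489 = 5567^2, a perfect square. A Galois group lies in the alternating group exactly when the discriminant is a square in Q, so the Galois group (PSL(2,5)) is contained in A_6.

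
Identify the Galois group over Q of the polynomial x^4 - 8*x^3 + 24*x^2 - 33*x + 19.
The polynomial is an irreducible quartic over Q and its discriminant is 229, which is not a perfect square, so the Galois group is not contained in A_4. The resolvent cubic y^3 - 24*y^2 + 188*y - 481 is irreducible over Q. An irreducible resolvent with non-square discriminant gives S_4.

S_4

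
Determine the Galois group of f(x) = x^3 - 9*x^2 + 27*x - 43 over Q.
S_3 (also written S3)

The polynomial is an irreducible cubic over Q and its discriminant is -6912, which is not a perfect square. For an irreducible cubic, a non-square discriminant gives Galois group S_3.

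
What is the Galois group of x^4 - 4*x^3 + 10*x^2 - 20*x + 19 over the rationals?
The polynomial is an irreducible quartic over Q and its discriminant is 100352, which is not a perfect square, so the Galois group is not contained in A_4. The resolvent cubic y^3 - 10*y^2 + 4*y + 56 has exactly one rational root, so the Galois group is C_4 or D_4. The quartic remains irreducible over Q(sqrt(disc)), so the group is D_4.

D_4 (also written D4)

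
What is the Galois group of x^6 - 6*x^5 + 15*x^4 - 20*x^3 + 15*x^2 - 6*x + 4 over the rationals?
S_3 (order 6)

The polynomial f is an irreducible sextic over Q, so G = Gal(f/Q) is one of the 16 transitive subgroups 6T1, ..., 6T16 of S_6. The discriminant of f is -11337408, which is not a perfect square, so G is not contained in A_6. The transitive groups of degree 6 not contained in A_6 are: C_6 (6T1, order 6), S_3 (6T2, order 6), D_6 (6T3, order 12), C_3 x S_3 (6T5, order 18), A_4 x C_2 (6T6, order 24), S_4 (6T8, order 24), S_3 x S_3 (6T9, order 36), S_4 x C_2 (6T11, order 48), (S_3 x S_3) : C_2 (6T13, order 72), PGL(2,5) (6T14, order 120), S_6 (6T16, order 720). By Dedekind's theorem, for a prime p not dividing disc(f) the degrees of the irreducible factors of f mod p form the cycle type of an element of G. Factoring f modulo the 23 such primes p <= 97 (skipping 2, 3, which divide the discriminant), each new pattern first appears at: mod 5: f = (x^2 + 2x + 4)(x^2 + 3x + 3)(x^2 + 4x + 2), pattern 2+2+2; mod 7: f = (x^3 + 4x^2 + 3x + 1)(x^3 + 4x^2 + 3x + 4), pattern 3+3; mod 61: f = (x + 2)(x + 18)(x + 21)(x + 38)(x + 41)(x + 57), pattern 1+1+1+1+1+1. No other pattern occurs in this range, so the set of observed cycle types is {2+2+2, 3+3, 1+1+1+1+1+1}. The candidates containing elements of all these cycle types are C_6 (6T1) of order 6, S_3 (6T2) of order 6, D_6 (6T3) of order 12, C_3 x S_3 (6T5) of order 18, A_4 x C_2 (6T6) of order 24, S_4 (6T8) of order 24, S_3 x S_3 (6T9) of order 36, S_4 x C_2 (6T11) of order 48, (S_3 x S_3) : C_2 (6T13) of order 72, PGL(2,5) (6T14) of order 120, S_6 (6T16) of order 720; the others are excluded. The observed types are precisely the cycle types that occur in S_3 (6T2). Each of the other remaining candidates has further cycle types, and by the Chebotarev density theorem the matching factorization patterns would occur for a proportion of primes equal to their share of the group: C_6 (6T1) additionally contains elements of type 6 (2 of its 6 elements, about 33% of primes); D_6 (6T3) additionally contains elements of type 6, 2+2+1+1 (5 of its 12 elements, about 42% of primes); C_3 x S_3 (6T5) additionally contains elements of type 6, 3+1+1+1 (10 of its 18 elements, about 56% of primes); A_4 x C_2 (6T6) additionally contains elements of type 6, 2+2+1+1, 2+1+1+1+1 (14 of its 24 elements, about 58% of primes); S_4 (6T8) additionally contains elements of type 4+1+1, 2+2+1+1 (9 of its 24 elements, about 38% of primes); S_3 x S_3 (6T9) additionally contains elements of type 6, 3+1+1+1, 2+2+1+1 (25 of its 36 elements, about 69% of primes); S_4 x C_2 (6T11) additionally contains elements of type 6, 4+2, 4+1+1, 2+2+1+1, 2+1+1+1+1 (32 of its 48 elements, about 67% of primes); (S_3 x S_3) : C_2 (6T13) additionally contains elements of type 6, 4+2, 3+2+1, 3+1+1+1, 2+2+1+1, 2+1+1+1+1 (61 of its 72 elements, about 85% of primes); PGL(2,5) (6T14) additionally contains elements of type 6, 5+1, 4+1+1, 2+2+1+1 (89 of its 120 elements, about 74% of primes); S_6 (6T16) additionally contains elements of type 6, 5+1, 4+2, 4+1+1, 3+2+1, 3+1+1+1, 2+2+1+1, 2+1+1+1+1 (664 of its 720 elements, about 92% of primes). None of the 23 primes tested shows any such pattern (for each of these groups the chance of that is below 10^-4), which rules them out. Hence G = S_3 (6T2), of order 6.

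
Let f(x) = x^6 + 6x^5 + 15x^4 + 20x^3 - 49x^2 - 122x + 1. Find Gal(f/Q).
S_4 x C_2

The polynomial f is an irreducible sextic over Q, so G = Gal(f/Q) is one of the 16 transitive subgroups 6T1, ..., 6T16 of S_6. The discriminant of f is -3603718079512576, which is not a perfect square, so G is not contained in A_6. The transitive groups of degree 6 not contained in A_6 are: C_6 (6T1, order 6), S_3 (6T2, order 6), D_6 (6T3, order 12), C_3 x S_3 (6T5, order 18), A_4 x C_2 (6T6, order 24), S_4 (6T8, order 24), S_3 x S_3 (6T9, order 36), S_4 x C_2 (6T11, order 48), (S_3 x S_3) : C_2 (6T13, order 72), PGL(2,5) (6T14, order 120), S_6 (6T16, order 720). By Dedekind's theorem, for a prime p not dividing disc(f) the degrees of the irreducible factors of f mod p form the cycle type of an element of G. Factoring f modulo the 67 such primes p <= 347 (skipping 2, 229, which divide the discriminant), each new pattern first appears at: mod 3: f = (x^6 + 2x^3 + 2x^2 + x + 1), pattern 6; mod 5: f = (x^3 + 2x^2 + 4x + 4)(x^3 + 4x^2 + 3x + 4), pattern 3+3; mod 7: f = (x + 4)(x + 5)(x^4 + 4x^3 + x^2 + x + 6), pattern 4+1+1; mod 13: f = (x^2 + 2x + 8)(x^4 + 4x^3 + 12x^2 + 3x + 5), pattern 4+2; mod 23: f = (x^2 + 2x + 3)(x^2 + 12x + 14)(x^2 + 15x + 17), pattern 2+2+2; mod 29: f = (x + 10)(x + 21)(x^2 + 27)(x^2 + 4x + 2), pattern 2+2+1+1; mod 193: f = (x + 6)(x + 13)(x + 89)(x + 106)(x + 182)(x + 189), pattern 1+1+1+1+1+1; mod 347: f = (x + 7)(x + 46)(x + 303)(x + 342)(x^2 + 2x + 327), pattern 2+1+1+1+1. No other pattern occurs in this range, so the set of observed cycle types is {6, 3+3, 4+1+1, 4+2, 2+2+2, 2+2+1+1, 1+1+1+1+1+1, 2+1+1+1+1}. The candidates containing elements of all these cycle types are S_4 x C_2 (6T11) of order 48, S_6 (6T16) of order 720; the others are excluded. The observed types are precisely the cycle types that occur in S_4 x C_2 (6T11). Each of the other remaining candidates has further cycle types, and by the Chebotarev density theorem the matching factorization patterns would occur for a proportion of primes equal to their share of the group: S_6 (6T16) additionally contains elements of type 5+1, 3+2+1, 3+1+1+1 (304 of its 720 elements, about 42% of primes). None of the 67 primes tested shows any such pattern (for each of these groups the chance of that is below 10^-4), which rules them out. Hence G = S_4 x C_2 (6T11), of order 48.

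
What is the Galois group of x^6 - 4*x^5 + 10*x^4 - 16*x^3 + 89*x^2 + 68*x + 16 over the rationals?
S_4 x C_2 (also written S4xC2)

The polynomial f is an irreducible sextic over Q, so G = Gal(f/Q) is one of the 16 transitive subgroups 6T1, ..., 6T16 of S_6. The discriminant of f is -3511396987830272, which is not a perfect square, so G is not contained in A_6. The transitive groups of degree 6 not contained in A_6 are: C_6 (6T1, order 6), S_3 (6T2, order 6), D_6 (6T3, order 12), C_3 x S_3 (6T5, order 18), A_4 x C_2 (6T6, order 24), S_4 (6T8, order 24), S_3 x S_3 (6T9, order 36), S_4 x C_2 (6T11, order 48), (S_3 x S_3) : C_2 (6T13, order 72), PGL(2,5) (6T14, order 120), S_6 (6T16, order 720). By Dedekind's theorem, for a prime p not dividing disc(f) the degrees of the irreducible factors of f mod p form the cycle type of an element of G. Factoring f modulo the 27 such primes p <= 127 (skipping 2, 17, 29, 83, which divide the discriminant), each new pattern first appears at: mod 3: f = (x^3 + 2x + 2)(x^3 + 2x^2 + 2x + 2), pattern 3+3; mod 5: f = (x^6 + x^5 + 4x^3 + 4x^2 + 3x + 1), pattern 6; mod 7: f = (x + 3)(x + 5)(x^4 + 2x^3 + 3x + 2), pattern 4+1+1; mod 19: f = (x + 12)(x + 14)(x^2 + 11x + 4)(x^2 + 16x + 5), pattern 2+2+1+1; mod 23: f = (x^2 + 6x + 2)(x^2 + 15x + 2)(x^2 + 21x + 4), pattern 2+2+2; mod 67: f = (x^2 + 26x + 24)(x^4 + 37x^3 + 29x^2 + 17x + 23), pattern 4+2; mod 127: f = (x + 3)(x + 75)(x + 89)(x + 97)(x^2 + 113x + 25), pattern 2+1+1+1+1. No other pattern occurs in this range, so the set of observed cycle types is {3+3, 6, 4+1+1, 2+2+1+1, 2+2+2, 4+2, 2+1+1+1+1}. The candidates containing elements of all these cycle types are S_4 x C_2 (6T11) of order 48, S_6 (6T16) of order 720; the others are excluded. The observed types are precisely the cycle types that occur in S_4 x C_2 (6T11) (apart from the identity). Each of the other remaining candidates has further cycle types, and by the Chebotarev density theorem the matching factorization patterns would occur for a proportion of primes equal to their share of the group: S_6 (6T16) additionally contains elements of type 5+1, 3+2+1, 3+1+1+1 (304 of its 720 elements, about 42% of primes). None of the 27 primes tested shows any such pattern (for each of these groups the chance of that is below 10^-4), which rules them out. Hence G = S_4 x C_2 (6T11), of order 48.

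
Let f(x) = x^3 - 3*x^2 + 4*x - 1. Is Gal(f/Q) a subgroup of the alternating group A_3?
No

The polynomial is irreducible of degree 3 over Q. Its discriminant is -31, which is not a perfect square. A Galois group lies in the alternating group exactly when the discriminant is a square in Q, so the Galois group (S_3) is not contained in A_3.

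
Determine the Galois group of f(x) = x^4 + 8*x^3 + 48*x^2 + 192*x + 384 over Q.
A_4, the alternating group on 4 letters

The polynomial is an irreducible quartic over Q and its discriminant is 1358954496 = 36864^2, a perfect square, so the Galois group is contained in A_4. The resolvent cubic y^3 - 48*y^2 + 12288 is irreducible over Q. An irreducible resolvent with square discriminant gives A_4.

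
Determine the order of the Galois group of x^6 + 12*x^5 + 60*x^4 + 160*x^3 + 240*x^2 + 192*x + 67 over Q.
6

The degree of the splitting field over Q equals the order of the Galois group, so first determine the group. The polynomial f is an irreducible sextic over Q, so G = Gal(f/Q) is one of the 16 transitive subgroups 6T1, ..., 6T16 of S_6. The discriminant of f is -11337408, which is not a perfect square, so G is not contained in A_6. The transitive groups of degree 6 not contained in A_6 are: C_6 (6T1, order 6), S_3 (6T2, order 6), D_6 (6T3, order 12), C_3 x S_3 (6T5, order 18), A_4 x C_2 (6T6, order 24), S_4 (6T8, order 24), S_3 x S_3 (6T9, order 36), S_4 x C_2 (6T11, order 48), (S_3 x S_3) : C_2 (6T13, order 72), PGL(2,5) (6T14, order 120), S_6 (6T16, order 720). By Dedekind's theorem, for a prime p not dividing disc(f) the degrees of the irreducible factors of f mod p form the cycle type of an element of G. Factoring f modulo the 23 such primes p <= 97 (skipping 2, 3, which divide the discriminant), each new pattern first appears at: mod 5: f = (x^2 + 3)(x^2 + 3x + 4)(x^2 + 4x + 1), pattern 2+2+2; mod 7: f = (x^3 + 6x^2 + 5x + 3)(x^3 + 6x^2 + 5x + 6), pattern 3+3; mod 61: f = (x + 5)(x + 21)(x + 24)(x + 41)(x + 44)(x + 60), pattern 1+1+1+1+1+1. No other pattern occurs in this range, so the set of observed cycle types is {2+2+2, 3+3, 1+1+1+1+1+1}. The candidates containing elements of all these cycle types are C_6 (6T1) of order 6, S_3 (6T2) of order 6, D_6 (6T3) of order 12, C_3 x S_3 (6T5) of order 18, A_4 x C_2 (6T6) of order 24, S_4 (6T8) of order 24, S_3 x S_3 (6T9) of order 36, S_4 x C_2 (6T11) of order 48, (S_3 x S_3) : C_2 (6T13) of order 72, PGL(2,5) (6T14) of order 120, S_6 (6T16) of order 720; the others are excluded. The observed types are precisely the cycle types that occur in S_3 (6T2). Each of the other remaining candidates has further cycle types, and by the Chebotarev density theorem the matching factorization patterns would occur for a proportion of primes equal to their share of the group: C_6 (6T1) additionally contains elements of type 6 (2 of its 6 elements, about 33% of primes); D_6 (6T3) additionally contains elements of type 6, 2+2+1+1 (5 of its 12 elements, about 42% of primes); C_3 x S_3 (6T5) additionally contains elements of type 6, 3+1+1+1 (10 of its 18 elements, about 56% of primes); A_4 x C_2 (6T6) additionally contains elements of type 6, 2+2+1+1, 2+1+1+1+1 (14 of its 24 elements, about 58% of primes); S_4 (6T8) additionally contains elements of type 4+1+1, 2+2+1+1 (9 of its 24 elements, about 38% of primes); S_3 x S_3 (6T9) additionally contains elements of type 6, 3+1+1+1, 2+2+1+1 (25 of its 36 elements, about 69% of primes); S_4 x C_2 (6T11) additionally contains elements of type 6, 4+2, 4+1+1, 2+2+1+1, 2+1+1+1+1 (32 of its 48 elements, about 67% of primes); (S_3 x S_3) : C_2 (6T13) additionally contains elements of type 6, 4+2, 3+2+1, 3+1+1+1, 2+2+1+1, 2+1+1+1+1 (61 of its 72 elements, about 85% of primes); PGL(2,5) (6T14) additionally contains elements of type 6, 5+1, 4+1+1, 2+2+1+1 (89 of its 120 elements, about 74% of primes); S_6 (6T16) additionally contains elements of type 6, 5+1, 4+2, 4+1+1, 3+2+1, 3+1+1+1, 2+2+1+1, 2+1+1+1+1 (664 of its 720 elements, about 92% of primes). None of the 23 primes tested shows any such pattern (for each of these groups the chance of that is below 10^-4), which rules them out. Hence G = S_3 (6T2), of order 6. The Galois group S_3 (6T2) has order 6, so the splitting field has degree 6 over Q.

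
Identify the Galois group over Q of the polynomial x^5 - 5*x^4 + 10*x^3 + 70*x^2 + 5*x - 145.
F_20 (order 20)

The polynomial f is an irreducible quintic over Q, so G = Gal(f/Q) is a transitive subgroup of S_5: one of C_5 (5T1, order 5), D_5 (5T2, order 10), F_20 (5T3, order 20), A_5 (5T4, order 60) or S_5 (5T5, order 120). The discriminant of f is 18926796800000, which is not a perfect square, so G is not contained in A_5. The transitive groups of degree 5 not contained in A_5 are: F_20 (5T3, order 20), S_5 (5T5, order 120). By Dedekind's theorem, for a prime p not dividing disc(f) the degrees of the irreducible factors of f mod p form the cycle type of an element of G. Factoring f modulo the 18 such primes p <= 73 (skipping 2, 5, 19, which divide the discriminant), each new pattern first appears at: mod 3: f = (x + 1)(x^4 + x^2 + 2), pattern 4+1; mod 11: f = (x^5 + 6x^4 + 10x^3 + 4x^2 + 5x + 9), pattern 5; mod 29: f = (x)(x^2 + 5x + 25)(x^2 + 19x + 6), pattern 2+2+1. No other pattern occurs in this range, so the set of observed cycle types is {4+1, 5, 2+2+1}. The candidates containing elements of all these cycle types are F_20 (5T3) of order 20, S_5 (5T5) of order 120; the others are excluded. The observed types are precisely the cycle types that occur in F_20 (5T3) (apart from the identity). Each of the other remaining candidates has further cycle types, and by the Chebotarev density theorem the matching factorization patterns would occur for a proportion of primes equal to their share of the group: S_5 (5T5) additionally contains elements of type 3+2, 3+1+1, 2+1+1+1 (50 of its 120 elements, about 42% of primes). None of the 18 primes tested shows any such pattern (for each of these groups the chance of that is below 10^-4), which rules them out. Hence G = F_20 (5T3), of order 20.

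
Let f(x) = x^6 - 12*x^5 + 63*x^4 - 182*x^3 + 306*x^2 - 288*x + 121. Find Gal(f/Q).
The polynomial f is an irreducible sextic over Q, so G = Gal(f/Q) is one of the 16 transitive subgroups 6T1, ..., 6T16 of S_6. The discriminant of f is -16003008, which is not a perfect square, so G is not contained in A_6. The transitive groups of degree 6 not contained in A_6 are: C_6 (6T1, order 6), S_3 (6T2, order 6), D_6 (6T3, order 12), C_3 x S_3 (6T5, order 18), A_4 x C_2 (6T6, order 24), S_4 (6T8, order 24), S_3 x S_3 (6T9, order 36), S_4 x C_2 (6T11, order 48), (S_3 x S_3) : C_2 (6T13, order 72), PGL(2,5) (6T14, order 120), S_6 (6T16, order 720). By Dedekind's theorem, for a prime p not dividing disc(f) the degrees of the irreducible factors of f mod p form the cycle type of an element of G. Factoring f modulo the 21 such primes p <= 89 (skipping 2, 3, 7, which divide the discriminant), each new pattern first appears at: mod 5: f = (x^6 + 3x^5 + 3x^4 + 3x^3 + x^2 + 2x + 1), pattern 6; mod 11: f = (x)(x^5 + 10x^4 + 8x^3 + 5x^2 + 9x + 9), pattern 5+1; mod 13: f = (x + 6)(x + 10)(x^4 + 11x^3 + 9x^2 + 2x + 7), pattern 4+1+1; mod 23: f = (x + 14)(x + 18)(x^2 + 11x + 14)(x^2 + 14x + 16), pattern 2+2+1+1; mod 43: f = (x^3 + 13x^2 + 20x + 27)(x^3 + 18x^2 + 24x + 22), pattern 3+3; mod 61: f = (x^2 + 10x + 35)(x^2 + 14x + 41)(x^2 + 25x + 40), pattern 2+2+2. No other pattern occurs in this range, so the set of observed cycle types is {6, 5+1, 4+1+1, 2+2+1+1, 3+3, 2+2+2}. The candidates containing elements of all these cycle types are PGL(2,5) (6T14) of order 120, S_6 (6T16) of order 720; the others are excluded. The observed types are precisely the cycle types that occur in PGL(2,5) (6T14) (apart from the identity). Each of the other remaining candidates has further cycle types, and by the Chebotarev density theorem the matching factorization patterns would occur for a proportion of primes equal to their share of the group: S_6 (6T16) additionally contains elements of type 4+2, 3+2+1, 3+1+1+1, 2+1+1+1+1 (265 of its 720 elements, about 37% of primes). None of the 21 primes tested shows any such pattern (for each of these groups the chance of that is below 10^-4), which rules them out. Hence G = PGL(2,5) (6T14), of order 120.

6T14: PGL(2,5)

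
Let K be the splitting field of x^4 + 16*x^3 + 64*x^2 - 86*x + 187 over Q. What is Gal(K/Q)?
The polynomial is an irreducible quartic over Q and its discriminant is 29478168656, which is not a perfect square, so the Galois group is not contained in A_4. The resolvent cubic y^3 - 64*y^2 - 2124*y - 7396 is irreducible over Q. An irreducible resolvent with non-square discriminant gives S_4.

4T5: S_4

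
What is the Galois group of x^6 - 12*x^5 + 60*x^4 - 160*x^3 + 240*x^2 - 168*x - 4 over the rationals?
The polynomial f is an irreducible sextic over Q, so G = Gal(f/Q) is one of the 16 transitive subgroups 6T1, ..., 6T16 of S_6. The discriminant of f is 746496000000 = 864000^2, a perfect square, so G is contained in A_6. The transitive groups of degree 6 contained in A_6 are: A_4 (6T4, order 12), S_4 (6T7, order 24), (C_3 x C_3) : C_4 (6T10, order 36), PSL(2,5) (6T12, order 60), A_6 (6T15, order 360). By Dedekind's theorem, for a prime p not dividing disc(f) the degrees of the irreducible factors of f mod p form the cycle type of an element of G. Factoring f modulo the 6 such primes p <= 23 (skipping 2, 3, 5, which divide the discriminant), each new pattern first appears at: mod 7: f = (x + 1)(x^5 + x^4 + 3x^3 + 5x^2 + 4x + 3), pattern 5+1; mod 23: f = (x + 5)(x + 10)(x + 19)(x^3 + x + 6), pattern 3+1+1+1. No other pattern occurs in this range, so the set of observed cycle types is {5+1, 3+1+1+1}. Among the candidates above, the only group containing elements of all these cycle types is A_6 (6T15) — each of A_4 (6T4), S_4 (6T7), (C_3 x C_3) : C_4 (6T10), PSL(2,5) (6T12) lacks at least one of them. Hence G = A_6 (6T15), of order 360.

6T15: A_6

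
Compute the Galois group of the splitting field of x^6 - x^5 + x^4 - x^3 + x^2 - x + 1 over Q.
6T1: C_6

The polynomial f is an irreducible sextic over Q, so G = Gal(f/Q) is one of the 16 transitive subgroups 6T1, ..., 6T16 of S_6. The discriminant of f is -16807, which is not a perfect square, so G is not contained in A_6. The transitive groups of degree 6 not contained in A_6 are: C_6 (6T1, order 6), S_3 (6T2, order 6), D_6 (6T3, order 12), C_3 x S_3 (6T5, order 18), A_4 x C_2 (6T6, order 24), S_4 (6T8, order 24), S_3 x S_3 (6T9, order 36), S_4 x C_2 (6T11, order 48), (S_3 x S_3) : C_2 (6T13, order 72), PGL(2,5) (6T14, order 120), S_6 (6T16, order 720). By Dedekind's theorem, for a prime p not dividing disc(f) the degrees of the irreducible factors of f mod p form the cycle type of an element of G. Factoring f modulo the 37 such primes p <= 163 (skipping 7, which divides the discriminant), each new pattern first appears at: mod 2: f = (x^3 + x + 1)(x^3 + x^2 + 1), pattern 3+3; mod 3: f = (x^6 + 2x^5 + x^4 + 2x^3 + x^2 + 2x + 1), pattern 6; mod 13: f = (x^2 + 7x + 1)(x^2 + 8x + 1)(x^2 + 10x + 1), pattern 2+2+2; mod 29: f = (x + 7)(x + 16)(x + 20)(x + 23)(x + 24)(x + 25), pattern 1+1+1+1+1+1. No other pattern occurs in this range, so the set of observed cycle types is {3+3, 6, 2+2+2, 1+1+1+1+1+1}. The candidates containing elements of all these cycle types are C_6 (6T1) of order 6, D_6 (6T3) of order 12, C_3 x S_3 (6T5) of order 18, A_4 x C_2 (6T6) of order 24, S_3 x S_3 (6T9) of order 36, S_4 x C_2 (6T11) of order 48, (S_3 x S_3) : C_2 (6T13) of order 72, PGL(2,5) (6T14) of order 120, S_6 (6T16) of order 720; the others are excluded. The observed types are precisely the cycle types that occur in C_6 (6T1). Each of the other remaining candidates has further cycle types, and by the Chebotarev density theorem the matching factorization patterns would occur for a proportion of primes equal to their share of the group: D_6 (6T3) additionally contains elements of type 2+2+1+1 (3 of its 12 elements, about 25% of primes); C_3 x S_3 (6T5) additionally contains elements of type 3+1+1+1 (4 of its 18 elements, about 22% of primes); A_4 x C_2 (6T6) additionally contains elements of type 2+2+1+1, 2+1+1+1+1 (6 of its 24 elements, about 25% of primes); S_3 x S_3 (6T9) additionally contains elements of type 3+1+1+1, 2+2+1+1 (13 of its 36 elements, about 36% of primes); S_4 x C_2 (6T11) additionally contains elements of type 4+2, 4+1+1, 2+2+1+1, 2+1+1+1+1 (24 of its 48 elements, about 50% of primes); (S_3 x S_3) : C_2 (6T13) additionally contains elements of type 4+2, 3+2+1, 3+1+1+1, 2+2+1+1, 2+1+1+1+1 (49 of its 72 elements, about 68% of primes); PGL(2,5) (6T14) additionally contains elements of type 5+1, 4+1+1, 2+2+1+1 (69 of its 120 elements, about 58% of primes); S_6 (6T16) additionally contains elements of type 5+1, 4+2, 4+1+1, 3+2+1, 3+1+1+1, 2+2+1+1, 2+1+1+1+1 (544 of its 720 elements, about 76% of primes). None of the 37 primes tested shows any such pattern (for each of these groups the chance of that is below 10^-4), which rules them out. Hence G = C_6 (6T1), of order 6.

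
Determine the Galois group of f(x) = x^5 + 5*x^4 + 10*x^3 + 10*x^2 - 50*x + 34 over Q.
The polynomial f is an irreducible quintic over Q, so G = Gal(f/Q) is a transitive subgroup of S_5: one of C_5 (5T1, order 5), D_5 (5T2, order 10), F_20 (5T3, order 20), A_5 (5T4, order 60) or S_5 (5T5, order 120). The discriminant of f is 58564000000 = 242000^2, a perfect square, so G is contained in A_5. The transitive groups of degree 5 contained in A_5 are: C_5 (5T1, order 5), D_5 (5T2, order 10), A_5 (5T4, order 60). By Dedekind's theorem, for a prime p not dividing disc(f) the degrees of the irreducible factors of f mod p form the cycle type of an element of G. Factoring f modulo the 3 such primes p <= 13 (skipping 2, 5, 11, which divide the discriminant), each new pattern first appears at: mod 3: f = (x^5 + 2x^4 + x^3 + x^2 + x + 1), pattern 5; mod 13: f = (x + 7)(x + 9)(x^3 + 2x^2 + 6x + 9), pattern 3+1+1. No other pattern occurs in this range, so the set of observed cycle types is {5, 3+1+1}. Among the candidates above, the only group containing elements of all these cycle types is A_5 (5T4) — each of C_5 (5T1), D_5 (5T2) lacks at least one of them. Hence G = A_5 (5T4), of order 60.

A_5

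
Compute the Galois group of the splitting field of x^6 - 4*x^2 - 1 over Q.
S_4, S_4(6d), the S_4-action on 6 points inside A_6

The polynomial f is an irreducible sextic over Q, so G = Gal(f/Q) is one of the 16 transitive subgroups 6T1, ..., 6T16 of S_6. The discriminant of f is 3356224 = 1832^2, a perfect square, so G is contained in A_6. The transitive groups of degree 6 contained in A_6 are: A_4 (6T4, order 12), S_4 (6T7, order 24), (C_3 x C_3) : C_4 (6T10, order 36), PSL(2,5) (6T12, order 60), A_6 (6T15, order 360). By Dedekind's theorem, for a prime p not dividing disc(f) the degrees of the irreducible factors of f mod p form the cycle type of an element of G. Factoring f modulo the 79 such primes p <= 419 (skipping 2, 229, which divide the discriminant), each new pattern first appears at: mod 3: f = (x^3 + x^2 + 2x + 1)(x^3 + 2x^2 + 2x + 2), pattern 3+3; mod 7: f = (x^2 + 4)(x^4 + 3x^2 + 5), pattern 4+2; mod 23: f = (x + 9)(x + 14)(x^2 + x + 18)(x^2 + 22x + 18), pattern 2+2+1+1; mod 193: f = (x + 87)(x + 90)(x + 93)(x + 100)(x + 103)(x + 106), pattern 1+1+1+1+1+1. No other pattern occurs in this range, so the set of observed cycle types is {3+3, 4+2, 2+2+1+1, 1+1+1+1+1+1}. The candidates containing elements of all these cycle types are S_4 (6T7) of order 24, (C_3 x C_3) : C_4 (6T10) of order 36, A_6 (6T15) of order 360; the others are excluded. The observed types are precisely the cycle types that occur in S_4 (6T7). Each of the other remaining candidates has further cycle types, and by the Chebotarev density theorem the matching factorization patterns would occur for a proportion of primes equal to their share of the group: (C_3 x C_3) : C_4 (6T10) additionally contains elements of type 3+1+1+1 (4 of its 36 elements, about 11% of primes); A_6 (6T15) additionally contains elements of type 5+1, 3+1+1+1 (184 of its 360 elements, about 51% of primes). None of the 79 primes tested shows any such pattern (for each of these groups the chance of that is below 10^-4), which rules them out. Hence G = S_4 (6T7), of order 24.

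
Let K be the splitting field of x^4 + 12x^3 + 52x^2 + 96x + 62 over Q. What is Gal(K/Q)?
D_4 (order 8)

The polynomial is an irreducible quartic over Q and its discriminant is -1024, which is not a perfect square, so the Galois group is not contained in A_4. The resolvent cubic y^3 - 52*y^2 + 904*y - 5248 has exactly one rational root, so the Galois group is C_4 or D_4. The quartic remains irreducible over Q(sqrt(disc)), so the group is D_4.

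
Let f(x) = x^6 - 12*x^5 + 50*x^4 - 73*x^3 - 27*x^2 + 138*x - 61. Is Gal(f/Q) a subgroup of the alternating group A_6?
The polynomial is irreducible of degree 6 over Q. Its discriminant is 30991489 = 5567^2, a perfect square. A Galois group lies in the alternating group exactly when the discriminant is a square in Q, so the Galois group (PSL(2,5)) is contained in A_6.

Yes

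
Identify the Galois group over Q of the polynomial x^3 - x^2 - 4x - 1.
The polynomial is an irreducible cubic over Q and its discriminant is 169 = 13^2, a perfect square. For an irreducible cubic, a square discriminant forces the Galois group to be A_3, the cyclic group of order 3.

C_3 (order 3)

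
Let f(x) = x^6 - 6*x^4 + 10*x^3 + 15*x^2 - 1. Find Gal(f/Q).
The polynomial f is an irreducible sextic over Q, so G = Gal(f/Q) is one of the 16 transitive subgroups 6T1, ..., 6T16 of S_6. The discriminant of f is -11156429376, which is not a perfect square, so G is not contained in A_6. The transitive groups of degree 6 not contained in A_6 are: C_6 (6T1, order 6), S_3 (6T2, order 6), D_6 (6T3, order 12), C_3 x S_3 (6T5, order 18), A_4 x C_2 (6T6, order 24), S_4 (6T8, order 24), S_3 x S_3 (6T9, order 36), S_4 x C_2 (6T11, order 48), (S_3 x S_3) : C_2 (6T13, order 72), PGL(2,5) (6T14, order 120), S_6 (6T16, order 720). By Dedekind's theorem, for a prime p not dividing disc(f) the degrees of the irreducible factors of f mod p form the cycle type of an element of G. Factoring f modulo the 33 such primes p <= 149 (skipping 2, 3, which divide the discriminant), each new pattern first appears at: mod 5: f = (x^3 + 2x^2 + 4x + 4)(x^3 + 3x^2 + 4x + 1), pattern 3+3; mod 7: f = (x^6 + x^4 + 3x^3 + x^2 + 6), pattern 6; mod 17: f = (x + 4)(x + 5)(x^2 + 11x + 12)(x^2 + 14x + 8), pattern 2+2+1+1; mod 19: f = (x + 6)(x + 12)(x + 15)(x + 18)(x^2 + 6x + 6), pattern 2+1+1+1+1; mod 71: f = (x^2 + 11x + 7)(x^2 + 21x + 11)(x^2 + 39x + 59), pattern 2+2+2. No other pattern occurs in this range, so the set of observed cycle types is {3+3, 6, 2+2+1+1, 2+1+1+1+1, 2+2+2}. The candidates containing elements of all these cycle types are A_4 x C_2 (6T6) of order 24, S_4 x C_2 (6T11) of order 48, (S_3 x S_3) : C_2 (6T13) of order 72, S_6 (6T16) of order 720; the others are excluded. The observed types are precisely the cycle types that occur in A_4 x C_2 (6T6) (apart from the identity). Each of the other remaining candidates has further cycle types, and by the Chebotarev density theorem the matching factorization patterns would occur for a proportion of primes equal to their share of the group: S_4 x C_2 (6T11) additionally contains elements of type 4+2, 4+1+1 (12 of its 48 elements, about 25% of primes); (S_3 x S_3) : C_2 (6T13) additionally contains elements of type 4+2, 3+2+1, 3+1+1+1 (34 of its 72 elements, about 47% of primes); S_6 (6T16) additionally contains elements of type 5+1, 4+2, 4+1+1, 3+2+1, 3+1+1+1 (484 of its 720 elements, about 67% of primes). None of the 33 primes tested shows any such pattern (for each of these groups the chance of that is below 10^-4), which rules them out. Hence G = A_4 x C_2 (6T6), of order 24.

A_4 x C_2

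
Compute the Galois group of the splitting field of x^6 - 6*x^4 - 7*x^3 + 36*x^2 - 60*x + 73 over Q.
C_6

The polynomial f is an irreducible sextic over Q, so G = Gal(f/Q) is one of the 16 transitive subgroups 6T1, ..., 6T16 of S_6. The discriminant of f is -63822230816067, which is not a perfect square, so G is not contained in A_6. The transitive groups of degree 6 not contained in A_6 are: C_6 (6T1, order 6), S_3 (6T2, order 6), D_6 (6T3, order 12), C_3 x S_3 (6T5, order 18), A_4 x C_2 (6T6, order 24), S_4 (6T8, order 24), S_3 x S_3 (6T9, order 36), S_4 x C_2 (6T11, order 48), (S_3 x S_3) : C_2 (6T13, order 72), PGL(2,5) (6T14, order 120), S_6 (6T16, order 720). By Dedekind's theorem, for a prime p not dividing disc(f) the degrees of the irreducible factors of f mod p form the cycle type of an element of G. Factoring f modulo the 37 such primes p <= 173 (skipping 3, 19, 37, which divide the discriminant), each new pattern first appears at: mod 2: f = (x^6 + x^3 + 1), pattern 6; mod 7: f = (x^3 + 3x + 5)(x^3 + 5x + 2), pattern 3+3; mod 17: f = (x^2 + 11)(x^2 + 2x + 8)(x^2 + 15x + 13), pattern 2+2+2; mod 73: f = (x)(x + 6)(x + 9)(x + 28)(x + 45)(x + 58), pattern 1+1+1+1+1+1. No other pattern occurs in this range, so the set of observed cycle types is {6, 3+3, 2+2+2, 1+1+1+1+1+1}. The candidates containing elements of all these cycle types are C_6 (6T1) of order 6, D_6 (6T3) of order 12, C_3 x S_3 (6T5) of order 18, A_4 x C_2 (6T6) of order 24, S_3 x S_3 (6T9) of order 36, S_4 x C_2 (6T11) of order 48, (S_3 x S_3) : C_2 (6T13) of order 72, PGL(2,5) (6T14) of order 120, S_6 (6T16) of order 720; the others are excluded. The observed types are precisely the cycle types that occur in C_6 (6T1). Each of the other remaining candidates has further cycle types, and by the Chebotarev density theorem the matching factorization patterns would occur for a proportion of primes equal to their share of the group: D_6 (6T3) additionally contains elements of type 2+2+1+1 (3 of its 12 elements, about 25% of primes); C_3 x S_3 (6T5) additionally contains elements of type 3+1+1+1 (4 of its 18 elements, about 22% of primes); A_4 x C_2 (6T6) additionally contains elements of type 2+2+1+1, 2+1+1+1+1 (6 of its 24 elements, about 25% of primes); S_3 x S_3 (6T9) additionally contains elements of type 3+1+1+1, 2+2+1+1 (13 of its 36 elements, about 36% of primes); S_4 x C_2 (6T11) additionally contains elements of type 4+2, 4+1+1, 2+2+1+1, 2+1+1+1+1 (24 of its 48 elements, about 50% of primes); (S_3 x S_3) : C_2 (6T13) additionally contains elements of type 4+2, 3+2+1, 3+1+1+1, 2+2+1+1, 2+1+1+1+1 (49 of its 72 elements, about 68% of primes); PGL(2,5) (6T14) additionally contains elements of type 5+1, 4+1+1, 2+2+1+1 (69 of its 120 elements, about 58% of primes); S_6 (6T16) additionally contains elements of type 5+1, 4+2, 4+1+1, 3+2+1, 3+1+1+1, 2+2+1+1, 2+1+1+1+1 (544 of its 720 elements, about 76% of primes). None of the 37 primes tested shows any such pattern (for each of these groups the chance of that is below 10^-4), which rules them out. Hence G = C_6 (6T1), of order 6.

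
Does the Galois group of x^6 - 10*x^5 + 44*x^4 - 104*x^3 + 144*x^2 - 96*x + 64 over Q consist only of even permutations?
The polynomial is irreducible of degree 6 over Q. Its discriminant is -18046378835968, which is not a perfect square. A Galois group lies in the alternating group exactly when the discriminant is a square in Q, so the Galois group (C_6) is not contained in A_6.

No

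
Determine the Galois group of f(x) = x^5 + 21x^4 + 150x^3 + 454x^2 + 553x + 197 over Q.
C_5

The polynomial f is an irreducible quintic over Q, so G = Gal(f/Q) is a transitive subgroup of S_5: one of C_5 (5T1, order 5), D_5 (5T2, order 10), F_20 (5T3, order 20), A_5 (5T4, order 60) or S_5 (5T5, order 120). The discriminant of f is 15352201216 = 123904^2, a perfect square, so G is contained in A_5. The transitive groups of degree 5 contained in A_5 are: C_5 (5T1, order 5), D_5 (5T2, order 10), A_5 (5T4, order 60). By Dedekind's theorem, for a prime p not dividing disc(f) the degrees of the irreducible factors of f mod p form the cycle type of an element of G. Factoring f modulo the 14 such primes p <= 53 (skipping 2, 11, which divide the discriminant), each new pattern first appears at: mod 3: f = (x^5 + x^2 + x + 2), pattern 5; mod 23: f = (x + 7)(x + 12)(x + 14)(x + 16)(x + 18), pattern 1+1+1+1+1. No other pattern occurs in this range, so the set of observed cycle types is {5, 1+1+1+1+1}. The candidates containing elements of all these cycle types are C_5 (5T1) of order 5, D_5 (5T2) of order 10, A_5 (5T4) of order 60; the others are excluded. The observed types are precisely the cycle types that occur in C_5 (5T1). Each of the other remaining candidates has further cycle types, and by the Chebotarev density theorem the matching factorization patterns would occur for a proportion of primes equal to their share of the group: D_5 (5T2) additionally contains elements of type 2+2+1 (5 of its 10 elements, about 50% of primes); A_5 (5T4) additionally contains elements of type 3+1+1, 2+2+1 (35 of its 60 elements, about 58% of primes). None of the 14 primes tested shows any such pattern (for each of these groups the chance of that is below 10^-4), which rules them out. Hence G = C_5 (5T1), of order 5.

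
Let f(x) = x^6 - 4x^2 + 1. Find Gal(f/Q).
The polynomial f is an irreducible sextic over Q, so G = Gal(f/Q) is one of the 16 transitive subgroups 6T1, ..., 6T16 of S_6. The discriminant of f is -3356224, which is not a perfect square, so G is not contained in A_6. The transitive groups of degree 6 not contained in A_6 are: C_6 (6T1, order 6), S_3 (6T2, order 6), D_6 (6T3, order 12), C_3 x S_3 (6T5, order 18), A_4 x C_2 (6T6, order 24), S_4 (6T8, order 24), S_3 x S_3 (6T9, order 36), S_4 x C_2 (6T11, order 48), (S_3 x S_3) : C_2 (6T13, order 72), PGL(2,5) (6T14, order 120), S_6 (6T16, order 720). By Dedekind's theorem, for a prime p not dividing disc(f) the degrees of the irreducible factors of f mod p form the cycle type of an element of G. Factoring f modulo the 67 such primes p <= 347 (skipping 2, 229, which divide the discriminant), each new pattern first appears at: mod 3: f = (x^6 + 2x^2 + 1), pattern 6; mod 5: f = (x^3 + 2x^2 + 2x + 2)(x^3 + 3x^2 + 2x + 3), pattern 3+3; mod 7: f = (x + 2)(x + 5)(x^4 + 4x^2 + 5), pattern 4+1+1; mod 13: f = (x^2 + 5)(x^4 + 8x^2 + 8), pattern 4+2; mod 23: f = (x^2 + 12)(x^2 + 5x + 18)(x^2 + 18x + 18), pattern 2+2+2; mod 29: f = (x + 10)(x + 19)(x^2 + x + 7)(x^2 + 28x + 7), pattern 2+2+1+1; mod 193: f = (x + 6)(x + 44)(x + 94)(x + 99)(x + 149)(x + 187), pattern 1+1+1+1+1+1; mod 347: f = (x + 3)(x + 151)(x + 196)(x + 344)(x^2 + 255), pattern 2+1+1+1+1. No other pattern occurs in this range, so the set of observed cycle types is {6, 3+3, 4+1+1, 4+2, 2+2+2, 2+2+1+1, 1+1+1+1+1+1, 2+1+1+1+1}. The candidates containing elements of all these cycle types are S_4 x C_2 (6T11) of order 48, S_6 (6T16) of order 720; the others are excluded. The observed types are precisely the cycle types that occur in S_4 x C_2 (6T11). Each of the other remaining candidates has further cycle types, and by the Chebotarev density theorem the matching factorization patterns would occur for a proportion of primes equal to their share of the group: S_6 (6T16) additionally contains elements of type 5+1, 3+2+1, 3+1+1+1 (304 of its 720 elements, about 42% of primes). None of the 67 primes tested shows any such pattern (for each of these groups the chance of that is below 10^-4), which rules them out. Hence G = S_4 x C_2 (6T11), of order 48.

S_4 x C_2 (order 48)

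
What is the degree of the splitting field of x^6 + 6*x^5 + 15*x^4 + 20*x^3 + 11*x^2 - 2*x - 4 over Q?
24

The degree of the splitting field over Q equals the order of the Galois group, so first determine the group. The polynomial f is an irreducible sextic over Q, so G = Gal(f/Q) is one of the 16 transitive subgroups 6T1, ..., 6T16 of S_6. The discriminant of f is 3356224 = 1832^2, a perfect square, so G is contained in A_6. The transitive groups of degree 6 contained in A_6 are: A_4 (6T4, order 12), S_4 (6T7, order 24), (C_3 x C_3) : C_4 (6T10, order 36), PSL(2,5) (6T12, order 60), A_6 (6T15, order 360). By Dedekind's theorem, for a prime p not dividing disc(f) the degrees of the irreducible factors of f mod p form the cycle type of an element of G. Factoring f modulo the 79 such primes p <= 419 (skipping 2, 229, which divide the discriminant), each new pattern first appears at: mod 3: f = (x^3 + x^2 + x + 2)(x^3 + 2x^2 + 1), pattern 3+3; mod 7: f = (x^2 + 2x + 5)(x^4 + 4x^3 + 2x^2 + 3x + 2), pattern 4+2; mod 23: f = (x + 10)(x + 15)(x^2 + x + 18)(x^2 + 3x + 20), pattern 2+2+1+1; mod 193: f = (x + 88)(x + 91)(x + 94)(x + 101)(x + 104)(x + 107), pattern 1+1+1+1+1+1. No other pattern occurs in this range, so the set of observed cycle types is {3+3, 4+2, 2+2+1+1, 1+1+1+1+1+1}. The candidates containing elements of all these cycle types are S_4 (6T7) of order 24, (C_3 x C_3) : C_4 (6T10) of order 36, A_6 (6T15) of order 360; the others are excluded. The observed types are precisely the cycle types that occur in S_4 (6T7). Each of the other remaining candidates has further cycle types, and by the Chebotarev density theorem the matching factorization patterns would occur for a proportion of primes equal to their share of the group: (C_3 x C_3) : C_4 (6T10) additionally contains elements of type 3+1+1+1 (4 of its 36 elements, about 11% of primes); A_6 (6T15) additionally contains elements of type 5+1, 3+1+1+1 (184 of its 360 elements, about 51% of primes). None of the 79 primes tested shows any such pattern (for each of these groups the chance of that is below 10^-4), which rules them out. Hence G = S_4 (6T7), of order 24. The Galois group S_4 (6T7) has order 24, so the splitting field has degree 24 over Q.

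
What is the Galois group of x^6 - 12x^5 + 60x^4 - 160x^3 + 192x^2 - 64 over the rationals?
The polynomial f is an irreducible sextic over Q, so G = Gal(f/Q) is one of the 16 transitive subgroups 6T1, ..., 6T16 of S_6. The discriminant of f is -450868486864896, which is not a perfect square, so G is not contained in A_6. The transitive groups of degree 6 not contained in A_6 are: C_6 (6T1, order 6), S_3 (6T2, order 6), D_6 (6T3, order 12), C_3 x S_3 (6T5, order 18), A_4 x C_2 (6T6, order 24), S_4 (6T8, order 24), S_3 x S_3 (6T9, order 36), S_4 x C_2 (6T11, order 48), (S_3 x S_3) : C_2 (6T13, order 72), PGL(2,5) (6T14, order 120), S_6 (6T16, order 720). By Dedekind's theorem, for a prime p not dividing disc(f) the degrees of the irreducible factors of f mod p form the cycle type of an element of G. Factoring f modulo the 33 such primes p <= 149 (skipping 2, 3, which divide the discriminant), each new pattern first appears at: mod 5: f = (x^3 + x + 1)(x^3 + 3x^2 + 4x + 1), pattern 3+3; mod 7: f = (x^6 + 2x^5 + 4x^4 + x^3 + 3x^2 + 6), pattern 6; mod 17: f = (x + 14)(x + 16)(x^2 + 13x + 10)(x^2 + 13x + 16), pattern 2+2+1+1; mod 19: f = (x + 1)(x + 4)(x + 11)(x + 14)(x^2 + 15x + 11), pattern 2+1+1+1+1; mod 71: f = (x^2 + 67x + 33)(x^2 + 67x + 53)(x^2 + 67x + 68), pattern 2+2+2. No other pattern occurs in this range, so the set of observed cycle types is {3+3, 6, 2+2+1+1, 2+1+1+1+1, 2+2+2}. The candidates containing elements of all these cycle types are A_4 x C_2 (6T6) of order 24, S_4 x C_2 (6T11) of order 48, (S_3 x S_3) : C_2 (6T13) of order 72, S_6 (6T16) of order 720; the others are excluded. The observed types are precisely the cycle types that occur in A_4 x C_2 (6T6) (apart from the identity). Each of the other remaining candidates has further cycle types, and by the Chebotarev density theorem the matching factorization patterns would occur for a proportion of primes equal to their share of the group: S_4 x C_2 (6T11) additionally contains elements of type 4+2, 4+1+1 (12 of its 48 elements, about 25% of primes); (S_3 x S_3) : C_2 (6T13) additionally contains elements of type 4+2, 3+2+1, 3+1+1+1 (34 of its 72 elements, about 47% of primes); S_6 (6T16) additionally contains elements of type 5+1, 4+2, 4+1+1, 3+2+1, 3+1+1+1 (484 of its 720 elements, about 67% of primes). None of the 33 primes tested shows any such pattern (for each of these groups the chance of that is below 10^-4), which rules them out. Hence G = A_4 x C_2 (6T6), of order 24.

A_4 x C_2 (order 24)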